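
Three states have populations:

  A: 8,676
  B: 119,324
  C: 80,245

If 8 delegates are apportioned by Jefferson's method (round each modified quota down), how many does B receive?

5

Standard divisor 208245/8 ≈ 26030.625; standard quotas: A 0.333, B 4.584, C 3.083.
Rounding down gives 0, 4, 3 = 7 seats, so the divisor must be adjusted.
With modified divisor 22000: modified quotas A 0.394, B 5.424, C 3.647.
Rounding down: A 0, B 5, C 3 (total 8).
B receives 5.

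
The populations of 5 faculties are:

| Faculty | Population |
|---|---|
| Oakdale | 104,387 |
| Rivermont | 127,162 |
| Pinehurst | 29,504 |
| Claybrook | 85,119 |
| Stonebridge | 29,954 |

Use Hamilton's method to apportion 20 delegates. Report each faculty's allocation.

Total 376126; standard divisor 376126/20 ≈ 18806.3.
Standard quotas: Oakdale 5.5506, Rivermont 6.7617, Pinehurst 1.5688, Claybrook 4.5261, Stonebridge 1.5928.
Lower quotas: Oakdale 5, Rivermont 6, Pinehurst 1, Claybrook 4, Stonebridge 1 (sum 17, leaving 3 seats).
Remainders in descending order: Rivermont 0.7617, Stonebridge 0.5928, Pinehurst 0.5688, Oakdale 0.5506, Claybrook 0.5261.
Largest remainders: Rivermont, Stonebridge, Pinehurst receive the extra seats.

Oakdale 5; Rivermont 7; Pinehurst 2; Claybrook 4; Stonebridge 2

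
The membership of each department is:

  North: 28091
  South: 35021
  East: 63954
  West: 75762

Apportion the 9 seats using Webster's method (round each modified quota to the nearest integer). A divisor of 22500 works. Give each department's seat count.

With modified divisor 22500: modified quotas North 1.248, South 1.556, East 2.842, West 3.367.
Rounding to the nearest integer: North 1, South 2, East 3, West 3 (total 9).

North=1, South=2, East=3, West=3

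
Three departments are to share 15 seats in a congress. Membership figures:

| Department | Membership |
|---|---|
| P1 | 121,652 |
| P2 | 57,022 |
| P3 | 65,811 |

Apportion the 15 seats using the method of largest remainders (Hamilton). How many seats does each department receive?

Standard divisor: 244485 ÷ 15 = 16299.
Standard quotas: P1 7.4638, P2 3.4985, P3 4.0377.
Lower quotas: P1 7, P2 3, P3 4 (sum 14, leaving 1 seat).
Remainders in descending order: P2 0.4985, P1 0.4638, P3 0.0377.
The surplus seat goes to P2.

P1=7, P2=4, P3=4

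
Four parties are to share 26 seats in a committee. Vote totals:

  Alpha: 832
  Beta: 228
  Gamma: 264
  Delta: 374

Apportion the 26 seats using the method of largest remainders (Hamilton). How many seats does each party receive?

Standard divisor: 1698 ÷ 26 ≈ 65.308.
Standard quotas: Alpha 12.740, Beta 3.491, Gamma 4.042, Delta 5.727.
Lower quotas: Alpha 12, Beta 3, Gamma 4, Delta 5 (sum 24, leaving 2 seats).
Remainders in descending order: Alpha 0.740, Delta 0.727, Beta 0.491, Gamma 0.042.
The surplus seats go to Alpha, Delta.

Alpha 13; Beta 3; Gamma 4; Delta 6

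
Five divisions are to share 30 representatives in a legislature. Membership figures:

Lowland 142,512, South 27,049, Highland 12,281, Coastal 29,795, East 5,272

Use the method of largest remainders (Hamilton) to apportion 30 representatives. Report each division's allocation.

Lowland: 20, South: 4, Highland: 1, Coastal: 4, East: 1

The standard divisor is 216909/30 ≈ 7230.3.
Standard quotas: Lowland 19.7104, South 3.7411, Highland 1.6985, Coastal 4.1209, East 0.7292.
Lower quotas: Lowland 19, South 3, Highland 1, Coastal 4, East 0 (sum 27, leaving 3 seats).
Remainders in descending order: South 0.7411, East 0.7292, Lowland 0.7104, Highland 0.6985, Coastal 0.1209.
The surplus seats go to South, East, Lowland.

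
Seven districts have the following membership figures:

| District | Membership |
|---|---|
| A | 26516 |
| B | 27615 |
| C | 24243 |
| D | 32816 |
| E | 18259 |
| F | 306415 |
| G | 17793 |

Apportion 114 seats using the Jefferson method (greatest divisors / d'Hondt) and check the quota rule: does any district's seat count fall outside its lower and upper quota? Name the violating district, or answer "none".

Standard quotas: A 6.663, B 6.939, C 6.092, D 8.246, E 4.588, F 76.999, G 4.471.
Jefferson allocation: A 6, B 7, C 6, D 8, E 4, F 79, G 4.
F has quota 76.999 (lower 76, upper 77) but receives 79 — outside the quota interval.

F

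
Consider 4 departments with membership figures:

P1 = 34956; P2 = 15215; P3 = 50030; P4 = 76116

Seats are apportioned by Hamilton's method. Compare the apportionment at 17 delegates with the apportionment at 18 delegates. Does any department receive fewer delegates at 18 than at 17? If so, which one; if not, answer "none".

At 17 seats: P1 3, P2 2, P3 5, P4 7.
At 18 seats: P1 4, P2 1, P3 5, P4 8.
P2 drops from 2 to 1.

P2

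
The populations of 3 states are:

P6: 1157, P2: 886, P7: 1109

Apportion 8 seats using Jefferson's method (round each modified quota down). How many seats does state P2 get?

2

Standard divisor 3152/8 ≈ 394; standard quotas: P6 2.937, P2 2.249, P7 2.815.
Rounding down gives 2, 2, 2 = 6 seats, so the divisor must be adjusted.
With modified divisor 300: modified quotas P6 3.857, P2 2.953, P7 3.697.
Rounding down: P6 3, P2 2, P7 3 (total 8).
P2 receives 2.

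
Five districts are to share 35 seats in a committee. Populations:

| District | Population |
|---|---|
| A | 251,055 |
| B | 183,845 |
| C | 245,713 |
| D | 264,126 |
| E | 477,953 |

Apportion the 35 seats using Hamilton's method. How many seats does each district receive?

A: 6, B: 5, C: 6, D: 6, E: 12

Total 1422692; standard divisor 1422692/35 ≈ 40648.343.
Standard quotas: A 6.1763, B 4.5228, C 6.0448, D 6.4978, E 11.7582.
Lower quotas: A 6, B 4, C 6, D 6, E 11 (sum 33, leaving 2 seats).
Remainders in descending order: E 0.7582, B 0.5228, D 0.4978, A 0.1763, C 0.0448.
The surplus seats go to E, B.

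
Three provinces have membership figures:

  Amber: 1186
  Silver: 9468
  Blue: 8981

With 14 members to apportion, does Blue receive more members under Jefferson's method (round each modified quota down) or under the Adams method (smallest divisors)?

Jefferson: Amber 0, Silver 7, Blue 7.
Adams: Amber 1, Silver 7, Blue 6.
Blue gets 7 under Jefferson and 6 under Adams.

Jefferson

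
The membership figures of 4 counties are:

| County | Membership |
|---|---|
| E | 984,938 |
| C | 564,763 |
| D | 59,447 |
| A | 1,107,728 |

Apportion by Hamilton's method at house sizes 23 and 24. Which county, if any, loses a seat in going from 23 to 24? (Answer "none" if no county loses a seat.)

D

At 23 seats: E 8, C 5, D 1, A 9.
At 24 seats: E 9, C 5, D 0, A 10.
D drops from 1 to 0.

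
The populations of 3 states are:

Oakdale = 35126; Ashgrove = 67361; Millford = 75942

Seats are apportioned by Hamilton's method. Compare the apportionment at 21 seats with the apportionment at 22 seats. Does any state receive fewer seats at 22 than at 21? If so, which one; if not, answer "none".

none

At 21 seats: Oakdale 4, Ashgrove 8, Millford 9.
At 22 seats: Oakdale 4, Ashgrove 8, Millford 10.
No state's allocation decreased.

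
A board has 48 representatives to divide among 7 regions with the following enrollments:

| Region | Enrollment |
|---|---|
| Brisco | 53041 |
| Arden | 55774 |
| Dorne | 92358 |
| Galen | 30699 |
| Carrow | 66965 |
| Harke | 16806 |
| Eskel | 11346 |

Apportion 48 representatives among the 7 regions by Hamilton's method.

Total 326989; standard divisor 326989/48 ≈ 6812.271.
Standard quotas: Brisco 7.7861, Arden 8.1873, Dorne 13.5576, Galen 4.5064, Carrow 9.8301, Harke 2.4670, Eskel 1.6655.
Lower quotas: Brisco 7, Arden 8, Dorne 13, Galen 4, Carrow 9, Harke 2, Eskel 1 (sum 44, leaving 4 seats).
Remainders in descending order: Carrow 0.8301, Brisco 0.7861, Eskel 0.6655, Dorne 0.5576, Galen 0.5064, Harke 0.4670, Arden 0.1873.
The surplus seats go to Carrow, Brisco, Eskel, Dorne.

Brisco: 8; Arden: 8; Dorne: 14; Galen: 4; Carrow: 10; Harke: 2; Eskel: 2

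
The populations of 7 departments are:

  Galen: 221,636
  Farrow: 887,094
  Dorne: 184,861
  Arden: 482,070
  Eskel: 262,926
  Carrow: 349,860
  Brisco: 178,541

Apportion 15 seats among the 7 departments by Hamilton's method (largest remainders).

Standard divisor: 2566988 ÷ 15 ≈ 171132.533.
Standard quotas: Galen 1.2951, Farrow 5.1837, Dorne 1.0802, Arden 2.8169, Eskel 1.5364, Carrow 2.0444, Brisco 1.0433.
Lower quotas: Galen 1, Farrow 5, Dorne 1, Arden 2, Eskel 1, Carrow 2, Brisco 1 (sum 13, leaving 2 seats).
Remainders in descending order: Arden 0.8169, Eskel 0.5364, Galen 0.2951, Farrow 0.1837, Dorne 0.0802, Carrow 0.0444, Brisco 0.0433.
The surplus seats go to Arden, Eskel.

Galen 1, Farrow 5, Dorne 1, Arden 3, Eskel 2, Carrow 2, Brisco 1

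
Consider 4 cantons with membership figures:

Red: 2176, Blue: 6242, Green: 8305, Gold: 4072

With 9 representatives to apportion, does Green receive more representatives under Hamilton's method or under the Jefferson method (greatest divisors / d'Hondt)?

Hamilton: Red 1, Blue 3, Green 3, Gold 2.
Jefferson: Red 1, Blue 3, Green 4, Gold 1.
Green gets 3 under Hamilton and 4 under Jefferson.

Jefferson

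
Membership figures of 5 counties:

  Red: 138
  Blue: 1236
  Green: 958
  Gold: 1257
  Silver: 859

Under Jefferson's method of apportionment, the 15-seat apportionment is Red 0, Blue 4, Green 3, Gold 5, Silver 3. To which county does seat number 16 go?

Priority for the next seat is population ÷ (current seats + 1).
Priorities: Red 138.000, Blue 247.200, Green 239.500, Gold 209.500, Silver 214.750.
Highest priority: Blue.

Blue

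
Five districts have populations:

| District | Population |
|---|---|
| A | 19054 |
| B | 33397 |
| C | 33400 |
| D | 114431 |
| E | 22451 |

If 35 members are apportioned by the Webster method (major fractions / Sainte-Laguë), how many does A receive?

Standard divisor 222733/35 ≈ 6363.8; standard quotas: A 2.994, B 5.248, C 5.248, D 17.982, E 3.528.
Rounding to the nearest integer gives A 3, B 5, C 5, D 18, E 4 — total 35, matching the house size, so no adjustment is needed.
A receives 3.

3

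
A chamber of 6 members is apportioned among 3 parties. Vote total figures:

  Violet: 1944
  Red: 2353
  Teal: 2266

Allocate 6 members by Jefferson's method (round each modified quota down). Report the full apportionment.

Standard divisor 6563/6 ≈ 1093.833; standard quotas: Violet 1.777, Red 2.151, Teal 2.072.
Rounding down gives 1, 2, 2 = 5 seats, so the divisor must be adjusted.
With modified divisor 900: modified quotas Violet 2.160, Red 2.614, Teal 2.518.
Rounding down: Violet 2, Red 2, Teal 2 (total 6).

Violet 2, Red 2, Teal 2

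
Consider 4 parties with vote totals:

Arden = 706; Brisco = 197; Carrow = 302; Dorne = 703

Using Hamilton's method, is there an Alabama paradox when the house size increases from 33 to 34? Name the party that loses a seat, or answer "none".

Brisco

At 33 seats: Arden 12, Brisco 4, Carrow 5, Dorne 12.
At 34 seats: Arden 13, Brisco 3, Carrow 5, Dorne 13.
Brisco drops from 4 to 3.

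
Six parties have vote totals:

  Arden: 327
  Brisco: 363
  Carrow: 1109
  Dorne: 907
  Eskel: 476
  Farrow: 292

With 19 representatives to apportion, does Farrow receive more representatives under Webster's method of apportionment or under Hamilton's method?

Webster: Arden 2, Brisco 2, Carrow 6, Dorne 5, Eskel 2, Farrow 2.
Hamilton: Arden 2, Brisco 2, Carrow 6, Dorne 5, Eskel 3, Farrow 1.
Farrow gets 2 under Webster and 1 under Hamilton.

Webster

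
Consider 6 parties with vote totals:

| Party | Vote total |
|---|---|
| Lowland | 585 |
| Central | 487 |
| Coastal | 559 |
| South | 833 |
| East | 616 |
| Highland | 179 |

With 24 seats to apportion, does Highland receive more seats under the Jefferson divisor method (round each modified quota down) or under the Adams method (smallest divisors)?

Jefferson: Lowland 4, Central 4, Coastal 4, South 6, East 5, Highland 1.
Adams: Lowland 4, Central 4, Coastal 4, South 6, East 4, Highland 2.
Highland gets 1 under Jefferson and 2 under Adams.

Adams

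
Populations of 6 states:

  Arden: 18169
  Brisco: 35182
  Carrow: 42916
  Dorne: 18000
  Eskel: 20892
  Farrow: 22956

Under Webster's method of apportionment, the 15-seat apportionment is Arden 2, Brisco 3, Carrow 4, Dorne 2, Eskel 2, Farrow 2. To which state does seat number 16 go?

Priority for the next seat is population ÷ (current seats + 0.5).
Priorities: Arden 7267.600, Brisco 10052.000, Carrow 9536.889, Dorne 7200.000, Eskel 8356.800, Farrow 9182.400.
Highest priority: Brisco.

Brisco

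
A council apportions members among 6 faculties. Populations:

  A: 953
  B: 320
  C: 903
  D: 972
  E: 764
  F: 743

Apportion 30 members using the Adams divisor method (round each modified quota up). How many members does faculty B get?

Standard divisor 4655/30 ≈ 155.167; standard quotas: A 6.142, B 2.062, C 5.820, D 6.264, E 4.924, F 4.788.
Rounding up gives 7, 3, 6, 7, 5, 5 = 33 seats, so the divisor must be adjusted.
With modified divisor 170: modified quotas A 5.606, B 1.882, C 5.312, D 5.718, E 4.494, F 4.371.
Rounding up: A 6, B 2, C 6, D 6, E 5, F 5 (total 30).
B receives 2.

2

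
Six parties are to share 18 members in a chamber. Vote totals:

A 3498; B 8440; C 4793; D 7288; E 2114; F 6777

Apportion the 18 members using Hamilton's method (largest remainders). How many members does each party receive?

A: 2, B: 4, C: 3, D: 4, E: 1, F: 4

The standard divisor is 32910/18 ≈ 1828.333.
Standard quotas: A 1.9132, B 4.6162, C 2.6215, D 3.9861, E 1.1562, F 3.7067.
Lower quotas: A 1, B 4, C 2, D 3, E 1, F 3 (sum 14, leaving 4 seats).
Remainders in descending order: D 0.9861, A 0.9132, F 0.7067, C 0.6215, B 0.6162, E 0.1562.
The surplus seats go to D, A, F, C.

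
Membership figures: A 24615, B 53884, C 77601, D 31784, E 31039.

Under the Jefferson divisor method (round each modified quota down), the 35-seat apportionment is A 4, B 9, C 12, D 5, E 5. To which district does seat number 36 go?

C

Priority for the next seat is population ÷ (current seats + 1).
Priorities: A 4923.000, B 5388.400, C 5969.308, D 5297.333, E 5173.167.
Highest priority: C.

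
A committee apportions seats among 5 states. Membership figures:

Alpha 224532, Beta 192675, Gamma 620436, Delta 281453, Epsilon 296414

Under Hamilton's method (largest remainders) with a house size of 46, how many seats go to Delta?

The standard divisor is 1615510/46 ≈ 35119.783.
Standard quotas: Alpha 6.3933, Beta 5.4862, Gamma 17.6663, Delta 8.0141, Epsilon 8.4401.
Lower quotas: Alpha 6, Beta 5, Gamma 17, Delta 8, Epsilon 8 (sum 44, leaving 2 seats).
Remainders in descending order: Gamma 0.6663, Beta 0.4862, Epsilon 0.4401, Alpha 0.3933, Delta 0.0141.
The surplus seats go to Gamma, Beta.
Delta receives 8.

8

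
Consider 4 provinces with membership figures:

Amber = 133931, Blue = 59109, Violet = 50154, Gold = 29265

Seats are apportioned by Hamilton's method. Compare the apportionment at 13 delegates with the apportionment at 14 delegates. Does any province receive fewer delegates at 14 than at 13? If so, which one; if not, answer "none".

At 13 seats: Amber 6, Blue 3, Violet 2, Gold 2.
At 14 seats: Amber 7, Blue 3, Violet 3, Gold 1.
Gold drops from 2 to 1.

Gold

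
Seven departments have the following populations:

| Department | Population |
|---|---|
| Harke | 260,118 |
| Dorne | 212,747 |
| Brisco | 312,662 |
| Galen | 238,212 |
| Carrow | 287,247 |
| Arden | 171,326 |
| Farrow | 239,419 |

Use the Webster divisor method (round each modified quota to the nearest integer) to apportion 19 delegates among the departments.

Harke 3; Dorne 2; Brisco 3; Galen 3; Carrow 3; Arden 2; Farrow 3

Standard divisor 1721731/19 ≈ 90617.421; standard quotas: Harke 2.871, Dorne 2.348, Brisco 3.450, Galen 2.629, Carrow 3.170, Arden 1.891, Farrow 2.642.
Rounding to the nearest integer gives Harke 3, Dorne 2, Brisco 3, Galen 3, Carrow 3, Arden 2, Farrow 3 — total 19, matching the house size, so no adjustment is needed.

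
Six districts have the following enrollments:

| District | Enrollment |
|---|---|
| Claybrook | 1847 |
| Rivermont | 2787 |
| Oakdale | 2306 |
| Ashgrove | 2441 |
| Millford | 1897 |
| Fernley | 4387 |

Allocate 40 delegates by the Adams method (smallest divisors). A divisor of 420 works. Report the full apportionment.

With modified divisor 420: modified quotas Claybrook 4.398, Rivermont 6.636, Oakdale 5.490, Ashgrove 5.812, Millford 4.517, Fernley 10.445.
Rounding up: Claybrook 5, Rivermont 7, Oakdale 6, Ashgrove 6, Millford 5, Fernley 11 (total 40).

Claybrook 5, Rivermont 7, Oakdale 6, Ashgrove 6, Millford 5, Fernley 11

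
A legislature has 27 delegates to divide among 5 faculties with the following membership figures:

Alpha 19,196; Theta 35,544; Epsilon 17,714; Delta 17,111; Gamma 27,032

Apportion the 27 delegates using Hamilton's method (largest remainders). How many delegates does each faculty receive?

Alpha=5, Theta=8, Epsilon=4, Delta=4, Gamma=6

The standard divisor is 116597/27 ≈ 4318.407.
Standard quotas: Alpha 4.4452, Theta 8.2308, Epsilon 4.1020, Delta 3.9623, Gamma 6.2597.
Lower quotas: Alpha 4, Theta 8, Epsilon 4, Delta 3, Gamma 6 (sum 25, leaving 2 seats).
Remainders in descending order: Delta 0.9623, Alpha 0.4452, Gamma 0.2597, Theta 0.2308, Epsilon 0.1020.
The surplus seats go to Delta, Alpha.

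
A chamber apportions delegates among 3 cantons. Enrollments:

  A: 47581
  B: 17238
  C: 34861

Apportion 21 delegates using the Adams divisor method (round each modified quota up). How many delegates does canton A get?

Standard divisor 99680/21 ≈ 4746.667; standard quotas: A 10.024, B 3.632, C 7.344.
Rounding up gives 11, 4, 8 = 23 seats, so the divisor must be adjusted.
With modified divisor 5100: modified quotas A 9.330, B 3.380, C 6.835.
Rounding up: A 10, B 4, C 7 (total 21).
A receives 10.

10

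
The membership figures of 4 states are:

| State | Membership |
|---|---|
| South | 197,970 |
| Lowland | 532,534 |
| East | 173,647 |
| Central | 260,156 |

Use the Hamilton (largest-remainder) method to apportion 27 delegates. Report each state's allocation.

Standard divisor: 1164307 ÷ 27 ≈ 43122.481.
Standard quotas: South 4.5909, Lowland 12.3493, East 4.0268, Central 6.0330.
Lower quotas: South 4, Lowland 12, East 4, Central 6 (sum 26, leaving 1 seat).
Remainders in descending order: South 0.5909, Lowland 0.3493, Central 0.0330, East 0.0268.
Largest remainder: South receives the extra seat.

South 5, Lowland 12, East 4, Central 6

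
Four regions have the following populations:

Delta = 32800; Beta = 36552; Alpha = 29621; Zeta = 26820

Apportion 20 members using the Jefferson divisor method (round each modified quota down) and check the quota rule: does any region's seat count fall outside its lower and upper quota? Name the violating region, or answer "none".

Standard quotas: Delta 5.215, Beta 5.811, Alpha 4.709, Zeta 4.264.
Jefferson allocation: Delta 5, Beta 6, Alpha 5, Zeta 4.
Every allocation lies between the lower and upper quota.

none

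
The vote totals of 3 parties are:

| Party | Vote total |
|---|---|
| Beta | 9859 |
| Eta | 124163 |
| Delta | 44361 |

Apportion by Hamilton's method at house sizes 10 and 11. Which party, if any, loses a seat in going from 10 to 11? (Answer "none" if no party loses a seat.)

Beta

At 10 seats: Beta 1, Eta 7, Delta 2.
At 11 seats: Beta 0, Eta 8, Delta 3.
Beta drops from 1 to 0.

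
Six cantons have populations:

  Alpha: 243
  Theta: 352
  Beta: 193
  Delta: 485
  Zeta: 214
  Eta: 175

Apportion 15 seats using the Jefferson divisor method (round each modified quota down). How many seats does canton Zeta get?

Standard divisor 1662/15 ≈ 110.8; standard quotas: Alpha 2.193, Theta 3.177, Beta 1.742, Delta 4.377, Zeta 1.931, Eta 1.579.
Rounding down gives 2, 3, 1, 4, 1, 1 = 12 seats, so the divisor must be adjusted.
With modified divisor 90: modified quotas Alpha 2.700, Theta 3.911, Beta 2.144, Delta 5.389, Zeta 2.378, Eta 1.944.
Rounding down: Alpha 2, Theta 3, Beta 2, Delta 5, Zeta 2, Eta 1 (total 15).
Zeta receives 2.

2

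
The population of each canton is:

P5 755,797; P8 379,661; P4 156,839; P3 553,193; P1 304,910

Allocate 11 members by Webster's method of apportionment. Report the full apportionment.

P5=4, P8=2, P4=1, P3=3, P1=1

Standard divisor 2150400/11 ≈ 195490.909; standard quotas: P5 3.866, P8 1.942, P4 0.802, P3 2.830, P1 1.560.
Rounding to the nearest integer gives 4, 2, 1, 3, 2 = 12 seats, so the divisor must be adjusted.
With modified divisor 209600: modified quotas P5 3.606, P8 1.811, P4 0.748, P3 2.639, P1 1.455.
Rounding to the nearest integer: P5 4, P8 2, P4 1, P3 3, P1 1 (total 11).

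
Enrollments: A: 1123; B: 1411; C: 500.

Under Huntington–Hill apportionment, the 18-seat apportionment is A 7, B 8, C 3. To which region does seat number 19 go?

Priority for the next seat is population ÷ (√(s·(s+1))).
Priorities: A 150.067, B 166.288, C 144.338.
Highest priority: B.

B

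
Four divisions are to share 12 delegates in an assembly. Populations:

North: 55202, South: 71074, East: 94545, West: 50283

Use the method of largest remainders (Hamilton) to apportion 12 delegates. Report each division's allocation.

The standard divisor is 271104/12 = 22592.
Standard quotas: North 2.4434, South 3.1460, East 4.1849, West 2.2257.
Lower quotas: North 2, South 3, East 4, West 2 (sum 11, leaving 1 seat).
Remainders in descending order: North 0.4434, West 0.2257, East 0.1849, South 0.1460.
Largest remainder: North receives the extra seat.

North: 3; South: 3; East: 4; West: 2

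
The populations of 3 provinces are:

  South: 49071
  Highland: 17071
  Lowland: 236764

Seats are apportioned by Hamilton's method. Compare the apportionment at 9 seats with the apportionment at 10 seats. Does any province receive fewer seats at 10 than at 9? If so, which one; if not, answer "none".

Highland

At 9 seats: South 1, Highland 1, Lowland 7.
At 10 seats: South 2, Highland 0, Lowland 8.
Highland drops from 1 to 0.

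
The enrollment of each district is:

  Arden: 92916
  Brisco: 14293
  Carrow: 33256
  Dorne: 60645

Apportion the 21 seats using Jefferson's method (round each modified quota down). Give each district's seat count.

Arden 10, Brisco 1, Carrow 3, Dorne 7

Standard divisor 201110/21 ≈ 9576.667; standard quotas: Arden 9.702, Brisco 1.492, Carrow 3.473, Dorne 6.333.
Rounding down gives 9, 1, 3, 6 = 19 seats, so the divisor must be adjusted.
With modified divisor 8600: modified quotas Arden 10.804, Brisco 1.662, Carrow 3.867, Dorne 7.052.
Rounding down: Arden 10, Brisco 1, Carrow 3, Dorne 7 (total 21).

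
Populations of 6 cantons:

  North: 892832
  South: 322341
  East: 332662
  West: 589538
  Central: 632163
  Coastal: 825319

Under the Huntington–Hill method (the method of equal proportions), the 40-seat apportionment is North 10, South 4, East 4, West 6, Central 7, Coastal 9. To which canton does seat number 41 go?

Priority for the next seat is population ÷ (√(s·(s+1))).
Priorities: North 85128.191, South 72077.639, East 74385.485, West 90967.688, Central 84476.334, Coastal 86996.261.
Highest priority: West.

West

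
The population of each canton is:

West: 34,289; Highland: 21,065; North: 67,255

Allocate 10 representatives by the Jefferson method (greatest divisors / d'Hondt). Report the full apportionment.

Standard divisor 122609/10 ≈ 12260.9; standard quotas: West 2.797, Highland 1.718, North 5.485.
Rounding down gives 2, 1, 5 = 8 seats, so the divisor must be adjusted.
With modified divisor 10900: modified quotas West 3.146, Highland 1.933, North 6.170.
Rounding down: West 3, Highland 1, North 6 (total 10).

West=3; Highland=1; North=6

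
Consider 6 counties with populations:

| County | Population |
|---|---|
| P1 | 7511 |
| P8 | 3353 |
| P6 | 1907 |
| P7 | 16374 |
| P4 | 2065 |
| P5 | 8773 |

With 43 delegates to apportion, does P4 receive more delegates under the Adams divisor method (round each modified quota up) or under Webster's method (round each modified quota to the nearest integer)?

Adams: P1 8, P8 4, P6 2, P7 17, P4 3, P5 9.
Webster: P1 8, P8 4, P6 2, P7 18, P4 2, P5 9.
P4 gets 3 under Adams and 2 under Webster.

Adams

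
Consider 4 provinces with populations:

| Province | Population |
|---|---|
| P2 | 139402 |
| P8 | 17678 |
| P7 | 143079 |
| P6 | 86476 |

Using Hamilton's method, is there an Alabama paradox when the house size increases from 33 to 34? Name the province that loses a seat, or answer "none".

At 33 seats: P2 12, P8 2, P7 12, P6 7.
At 34 seats: P2 12, P8 1, P7 13, P6 8.
P8 drops from 2 to 1.

P8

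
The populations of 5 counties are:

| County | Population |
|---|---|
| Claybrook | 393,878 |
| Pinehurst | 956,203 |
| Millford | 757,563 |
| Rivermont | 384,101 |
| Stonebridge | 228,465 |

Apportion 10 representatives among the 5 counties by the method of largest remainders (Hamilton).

Claybrook=1, Pinehurst=4, Millford=3, Rivermont=1, Stonebridge=1

Total 2720210; standard divisor 2720210/10 = 272021.
Standard quotas: Claybrook 1.4480, Pinehurst 3.5152, Millford 2.7849, Rivermont 1.4120, Stonebridge 0.8399.
Lower quotas: Claybrook 1, Pinehurst 3, Millford 2, Rivermont 1, Stonebridge 0 (sum 7, leaving 3 seats).
Remainders in descending order: Stonebridge 0.8399, Millford 0.7849, Pinehurst 0.5152, Claybrook 0.4480, Rivermont 0.4120.
Largest remainders: Stonebridge, Millford, Pinehurst receive the extra seats.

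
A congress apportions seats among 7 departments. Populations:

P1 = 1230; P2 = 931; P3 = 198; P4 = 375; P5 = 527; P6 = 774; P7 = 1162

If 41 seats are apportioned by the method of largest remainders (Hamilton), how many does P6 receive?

6

Standard divisor: 5197 ÷ 41 ≈ 126.756.
Standard quotas: P1 9.704, P2 7.345, P3 1.562, P4 2.958, P5 4.158, P6 6.106, P7 9.167.
Lower quotas: P1 9, P2 7, P3 1, P4 2, P5 4, P6 6, P7 9 (sum 38, leaving 3 seats).
Remainders in descending order: P4 0.958, P1 0.704, P3 0.562, P2 0.345, P7 0.167, P5 0.158, P6 0.106.
Largest remainders: P4, P1, P3 receive the extra seats.
P6 receives 6.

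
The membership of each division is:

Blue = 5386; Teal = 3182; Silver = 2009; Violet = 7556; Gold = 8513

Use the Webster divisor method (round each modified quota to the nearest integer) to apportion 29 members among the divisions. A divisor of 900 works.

With modified divisor 900: modified quotas Blue 5.984, Teal 3.536, Silver 2.232, Violet 8.396, Gold 9.459.
Rounding to the nearest integer: Blue 6, Teal 4, Silver 2, Violet 8, Gold 9 (total 29).

Blue: 6, Teal: 4, Silver: 2, Violet: 8, Gold: 9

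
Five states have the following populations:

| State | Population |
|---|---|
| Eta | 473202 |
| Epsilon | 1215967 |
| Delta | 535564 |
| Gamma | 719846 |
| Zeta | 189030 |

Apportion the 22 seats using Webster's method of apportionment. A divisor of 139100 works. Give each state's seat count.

With modified divisor 139100: modified quotas Eta 3.402, Epsilon 8.742, Delta 3.850, Gamma 5.175, Zeta 1.359.
Rounding to the nearest integer: Eta 3, Epsilon 9, Delta 4, Gamma 5, Zeta 1 (total 22).

Eta 3, Epsilon 9, Delta 4, Gamma 5, Zeta 1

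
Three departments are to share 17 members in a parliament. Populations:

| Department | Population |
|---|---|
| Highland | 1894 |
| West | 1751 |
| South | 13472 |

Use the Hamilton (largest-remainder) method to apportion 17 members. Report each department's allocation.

Highland: 2, West: 2, South: 13

Total 17117; standard divisor 17117/17 ≈ 1006.882.
Standard quotas: Highland 1.8811, West 1.7390, South 13.3799.
Lower quotas: Highland 1, West 1, South 13 (sum 15, leaving 2 seats).
Remainders in descending order: Highland 0.8811, West 0.7390, South 0.3799.
Largest remainders: Highland, West receive the extra seats.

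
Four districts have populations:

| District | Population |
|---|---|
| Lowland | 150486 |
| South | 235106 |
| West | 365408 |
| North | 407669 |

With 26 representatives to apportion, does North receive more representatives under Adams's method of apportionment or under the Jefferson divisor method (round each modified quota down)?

Jefferson

Adams: Lowland 4, South 5, West 8, North 9.
Jefferson: Lowland 3, South 5, West 8, North 10.
North gets 9 under Adams and 10 under Jefferson.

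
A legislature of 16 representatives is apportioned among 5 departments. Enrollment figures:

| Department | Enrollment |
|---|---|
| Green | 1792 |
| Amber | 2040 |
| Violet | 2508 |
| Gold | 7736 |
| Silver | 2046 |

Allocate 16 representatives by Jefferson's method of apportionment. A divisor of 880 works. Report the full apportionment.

With modified divisor 880: modified quotas Green 2.036, Amber 2.318, Violet 2.850, Gold 8.791, Silver 2.325.
Rounding down: Green 2, Amber 2, Violet 2, Gold 8, Silver 2 (total 16).

Green 2, Amber 2, Violet 2, Gold 8, Silver 2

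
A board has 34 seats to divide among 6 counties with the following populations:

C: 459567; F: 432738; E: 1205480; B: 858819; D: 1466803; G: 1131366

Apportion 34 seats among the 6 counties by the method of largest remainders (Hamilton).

Standard divisor: 5554773 ÷ 34 ≈ 163375.676.
Standard quotas: C 2.8129, F 2.6487, E 7.3786, B 5.2567, D 8.9781, G 6.9249.
Lower quotas: C 2, F 2, E 7, B 5, D 8, G 6 (sum 30, leaving 4 seats).
Remainders in descending order: D 0.9781, G 0.9249, C 0.8129, F 0.6487, E 0.3786, B 0.2567.
The surplus seats go to D, G, C, F.

C: 3; F: 3; E: 7; B: 5; D: 9; G: 7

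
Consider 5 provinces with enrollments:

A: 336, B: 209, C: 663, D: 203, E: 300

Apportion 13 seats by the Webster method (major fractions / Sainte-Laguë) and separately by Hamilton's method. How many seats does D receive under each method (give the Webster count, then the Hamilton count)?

2 and 1

Webster: A 2, B 2, C 5, D 2, E 2.
Hamilton: A 3, B 2, C 5, D 1, E 2.
D gets 2 under Webster and 1 under Hamilton.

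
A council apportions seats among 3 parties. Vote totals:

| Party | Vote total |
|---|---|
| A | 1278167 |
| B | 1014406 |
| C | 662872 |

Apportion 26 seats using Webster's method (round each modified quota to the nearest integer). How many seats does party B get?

9

Standard divisor 2955445/26 ≈ 113670.962; standard quotas: A 11.244, B 8.924, C 5.831.
Rounding to the nearest integer gives A 11, B 9, C 6 — total 26, matching the house size, so no adjustment is needed.
B receives 9.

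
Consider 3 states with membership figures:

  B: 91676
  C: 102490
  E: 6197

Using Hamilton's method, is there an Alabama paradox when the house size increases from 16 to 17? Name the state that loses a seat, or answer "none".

E

At 16 seats: B 7, C 8, E 1.
At 17 seats: B 8, C 9, E 0.
E drops from 1 to 0.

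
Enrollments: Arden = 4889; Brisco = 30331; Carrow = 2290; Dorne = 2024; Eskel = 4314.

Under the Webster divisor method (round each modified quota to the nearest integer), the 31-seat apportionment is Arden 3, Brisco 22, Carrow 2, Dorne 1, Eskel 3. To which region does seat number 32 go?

Priority for the next seat is population ÷ (current seats + 0.5).
Priorities: Arden 1396.857, Brisco 1348.044, Carrow 916.000, Dorne 1349.333, Eskel 1232.571.
Highest priority: Arden.

Arden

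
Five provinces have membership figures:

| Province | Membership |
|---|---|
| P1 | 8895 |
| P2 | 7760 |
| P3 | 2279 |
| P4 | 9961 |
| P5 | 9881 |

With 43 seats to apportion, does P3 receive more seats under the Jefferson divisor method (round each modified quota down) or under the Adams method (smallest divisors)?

Jefferson: P1 10, P2 9, P3 2, P4 11, P5 11.
Adams: P1 10, P2 8, P3 3, P4 11, P5 11.
P3 gets 2 under Jefferson and 3 under Adams.

Adams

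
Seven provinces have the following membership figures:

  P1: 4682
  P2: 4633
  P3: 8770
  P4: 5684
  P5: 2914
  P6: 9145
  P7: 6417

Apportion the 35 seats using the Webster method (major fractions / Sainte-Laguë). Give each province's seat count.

Standard divisor 42245/35 ≈ 1207; standard quotas: P1 3.879, P2 3.838, P3 7.266, P4 4.709, P5 2.414, P6 7.577, P7 5.316.
Rounding to the nearest integer gives P1 4, P2 4, P3 7, P4 5, P5 2, P6 8, P7 5 — total 35, matching the house size, so no adjustment is needed.

P1 4, P2 4, P3 7, P4 5, P5 2, P6 8, P7 5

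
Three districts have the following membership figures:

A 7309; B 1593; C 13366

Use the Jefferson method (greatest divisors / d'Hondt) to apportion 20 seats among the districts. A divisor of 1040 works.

A 7, B 1, C 12

With modified divisor 1040: modified quotas A 7.028, B 1.532, C 12.852.
Rounding down: A 7, B 1, C 12 (total 20).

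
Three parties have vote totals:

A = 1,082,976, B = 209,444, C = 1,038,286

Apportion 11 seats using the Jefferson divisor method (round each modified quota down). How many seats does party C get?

5

Standard divisor 2330706/11 ≈ 211882.364; standard quotas: A 5.111, B 0.988, C 4.900.
Rounding down gives 5, 0, 4 = 9 seats, so the divisor must be adjusted.
With modified divisor 194100: modified quotas A 5.579, B 1.079, C 5.349.
Rounding down: A 5, B 1, C 5 (total 11).
C receives 5.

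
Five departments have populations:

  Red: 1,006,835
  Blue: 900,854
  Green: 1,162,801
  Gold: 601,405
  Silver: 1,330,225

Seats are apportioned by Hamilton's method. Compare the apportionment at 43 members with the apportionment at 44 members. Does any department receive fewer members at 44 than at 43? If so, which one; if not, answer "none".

At 43 seats: Red 9, Blue 8, Green 10, Gold 5, Silver 11.
At 44 seats: Red 9, Blue 8, Green 10, Gold 5, Silver 12.
No department's allocation decreased.

none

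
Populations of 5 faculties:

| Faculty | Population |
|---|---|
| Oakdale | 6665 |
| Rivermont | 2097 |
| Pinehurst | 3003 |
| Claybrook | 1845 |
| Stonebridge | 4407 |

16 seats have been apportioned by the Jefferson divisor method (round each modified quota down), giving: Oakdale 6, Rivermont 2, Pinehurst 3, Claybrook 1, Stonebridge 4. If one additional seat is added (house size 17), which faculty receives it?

Priority for the next seat is population ÷ (current seats + 1).
Priorities: Oakdale 952.143, Rivermont 699.000, Pinehurst 750.750, Claybrook 922.500, Stonebridge 881.400.
Highest priority: Oakdale.

Oakdale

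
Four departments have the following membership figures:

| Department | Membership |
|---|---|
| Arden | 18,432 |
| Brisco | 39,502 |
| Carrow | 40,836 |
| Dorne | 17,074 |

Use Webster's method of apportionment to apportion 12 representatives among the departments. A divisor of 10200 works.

With modified divisor 10200: modified quotas Arden 1.807, Brisco 3.873, Carrow 4.004, Dorne 1.674.
Rounding to the nearest integer: Arden 2, Brisco 4, Carrow 4, Dorne 2 (total 12).

Arden: 2, Brisco: 4, Carrow: 4, Dorne: 2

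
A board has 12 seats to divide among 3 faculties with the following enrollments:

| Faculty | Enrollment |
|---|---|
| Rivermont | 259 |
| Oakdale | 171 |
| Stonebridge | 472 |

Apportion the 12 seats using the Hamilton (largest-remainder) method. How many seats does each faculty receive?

Total 902; standard divisor 902/12 ≈ 75.167.
Standard quotas: Rivermont 3.446, Oakdale 2.275, Stonebridge 6.279.
Lower quotas: Rivermont 3, Oakdale 2, Stonebridge 6 (sum 11, leaving 1 seat).
Remainders in descending order: Rivermont 0.446, Stonebridge 0.279, Oakdale 0.275.
Largest remainder: Rivermont receives the extra seat.

Rivermont: 4, Oakdale: 2, Stonebridge: 6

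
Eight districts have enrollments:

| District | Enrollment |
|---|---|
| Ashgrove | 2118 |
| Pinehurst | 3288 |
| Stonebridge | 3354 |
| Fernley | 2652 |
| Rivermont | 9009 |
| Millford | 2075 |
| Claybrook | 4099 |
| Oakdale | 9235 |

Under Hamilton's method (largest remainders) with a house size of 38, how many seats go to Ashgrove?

2

Total 35830; standard divisor 35830/38 ≈ 942.895.
Standard quotas: Ashgrove 2.2463, Pinehurst 3.4871, Stonebridge 3.5571, Fernley 2.8126, Rivermont 9.5546, Millford 2.2007, Claybrook 4.3473, Oakdale 9.7943.
Lower quotas: Ashgrove 2, Pinehurst 3, Stonebridge 3, Fernley 2, Rivermont 9, Millford 2, Claybrook 4, Oakdale 9 (sum 34, leaving 4 seats).
Remainders in descending order: Fernley 0.8126, Oakdale 0.7943, Stonebridge 0.5571, Rivermont 0.5546, Pinehurst 0.4871, Claybrook 0.3473, Ashgrove 0.2463, Millford 0.2007.
Largest remainders: Fernley, Oakdale, Stonebridge, Rivermont receive the extra seats.
Ashgrove receives 2.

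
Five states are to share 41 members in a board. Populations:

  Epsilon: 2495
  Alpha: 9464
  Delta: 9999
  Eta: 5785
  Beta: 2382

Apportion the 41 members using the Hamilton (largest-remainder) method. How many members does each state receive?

Standard divisor: 30125 ÷ 41 ≈ 734.756.
Standard quotas: Epsilon 3.3957, Alpha 12.8805, Delta 13.6086, Eta 7.8734, Beta 3.2419.
Lower quotas: Epsilon 3, Alpha 12, Delta 13, Eta 7, Beta 3 (sum 38, leaving 3 seats).
Remainders in descending order: Alpha 0.8805, Eta 0.8734, Delta 0.6086, Epsilon 0.3957, Beta 0.2419.
The surplus seats go to Alpha, Eta, Delta.

Epsilon 3, Alpha 13, Delta 14, Eta 8, Beta 3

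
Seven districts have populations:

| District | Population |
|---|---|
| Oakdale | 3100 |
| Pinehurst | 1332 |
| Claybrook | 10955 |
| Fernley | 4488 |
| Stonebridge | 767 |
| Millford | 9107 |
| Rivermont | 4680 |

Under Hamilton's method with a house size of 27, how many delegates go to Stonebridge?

Standard divisor: 34429 ÷ 27 ≈ 1275.148.
Standard quotas: Oakdale 2.4311, Pinehurst 1.0446, Claybrook 8.5912, Fernley 3.5196, Stonebridge 0.6015, Millford 7.1419, Rivermont 3.6702.
Lower quotas: Oakdale 2, Pinehurst 1, Claybrook 8, Fernley 3, Stonebridge 0, Millford 7, Rivermont 3 (sum 24, leaving 3 seats).
Remainders in descending order: Rivermont 0.6702, Stonebridge 0.6015, Claybrook 0.5912, Fernley 0.5196, Oakdale 0.4311, Millford 0.1419, Pinehurst 0.0446.
The surplus seats go to Rivermont, Stonebridge, Claybrook.
Stonebridge receives 1.

1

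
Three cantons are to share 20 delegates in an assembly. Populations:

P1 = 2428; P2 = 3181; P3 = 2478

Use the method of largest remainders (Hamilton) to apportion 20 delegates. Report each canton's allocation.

Standard divisor: 8087 ÷ 20 ≈ 404.35.
Standard quotas: P1 6.005, P2 7.867, P3 6.128.
Lower quotas: P1 6, P2 7, P3 6 (sum 19, leaving 1 seat).
Remainders in descending order: P2 0.867, P3 0.128, P1 0.005.
Largest remainder: P2 receives the extra seat.

P1 6, P2 8, P3 6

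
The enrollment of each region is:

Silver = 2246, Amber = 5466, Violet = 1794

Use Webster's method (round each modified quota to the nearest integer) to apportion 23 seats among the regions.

Silver: 6; Amber: 13; Violet: 4

Standard divisor 9506/23 ≈ 413.304; standard quotas: Silver 5.434, Amber 13.225, Violet 4.341.
Rounding to the nearest integer gives 5, 13, 4 = 22 seats, so the divisor must be adjusted.
With modified divisor 406.6: modified quotas Silver 5.524, Amber 13.443, Violet 4.412.
Rounding to the nearest integer: Silver 6, Amber 13, Violet 4 (total 23).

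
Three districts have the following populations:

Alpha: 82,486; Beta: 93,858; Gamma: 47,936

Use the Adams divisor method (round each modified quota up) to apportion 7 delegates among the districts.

Alpha: 2, Beta: 3, Gamma: 2

Standard divisor 224280/7 ≈ 32040; standard quotas: Alpha 2.574, Beta 2.929, Gamma 1.496.
Rounding up gives 3, 3, 2 = 8 seats, so the divisor must be adjusted.
With modified divisor 44100: modified quotas Alpha 1.870, Beta 2.128, Gamma 1.087.
Rounding up: Alpha 2, Beta 3, Gamma 2 (total 7).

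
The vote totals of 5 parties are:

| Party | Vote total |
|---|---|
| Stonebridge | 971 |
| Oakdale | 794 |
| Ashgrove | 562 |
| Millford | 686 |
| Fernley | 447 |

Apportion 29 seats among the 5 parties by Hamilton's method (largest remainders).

The standard divisor is 3460/29 ≈ 119.31.
Standard quotas: Stonebridge 8.138, Oakdale 6.655, Ashgrove 4.710, Millford 5.750, Fernley 3.747.
Lower quotas: Stonebridge 8, Oakdale 6, Ashgrove 4, Millford 5, Fernley 3 (sum 26, leaving 3 seats).
Remainders in descending order: Millford 0.750, Fernley 0.747, Ashgrove 0.710, Oakdale 0.655, Stonebridge 0.138.
Largest remainders: Millford, Fernley, Ashgrove receive the extra seats.

Stonebridge: 8, Oakdale: 6, Ashgrove: 5, Millford: 6, Fernley: 4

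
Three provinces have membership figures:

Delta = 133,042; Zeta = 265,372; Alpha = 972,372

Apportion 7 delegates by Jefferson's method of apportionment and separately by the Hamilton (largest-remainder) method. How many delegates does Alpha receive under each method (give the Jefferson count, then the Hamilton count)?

Jefferson: Delta 0, Zeta 1, Alpha 6.
Hamilton: Delta 1, Zeta 1, Alpha 5.
Alpha gets 6 under Jefferson and 5 under Hamilton.

6 and 5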